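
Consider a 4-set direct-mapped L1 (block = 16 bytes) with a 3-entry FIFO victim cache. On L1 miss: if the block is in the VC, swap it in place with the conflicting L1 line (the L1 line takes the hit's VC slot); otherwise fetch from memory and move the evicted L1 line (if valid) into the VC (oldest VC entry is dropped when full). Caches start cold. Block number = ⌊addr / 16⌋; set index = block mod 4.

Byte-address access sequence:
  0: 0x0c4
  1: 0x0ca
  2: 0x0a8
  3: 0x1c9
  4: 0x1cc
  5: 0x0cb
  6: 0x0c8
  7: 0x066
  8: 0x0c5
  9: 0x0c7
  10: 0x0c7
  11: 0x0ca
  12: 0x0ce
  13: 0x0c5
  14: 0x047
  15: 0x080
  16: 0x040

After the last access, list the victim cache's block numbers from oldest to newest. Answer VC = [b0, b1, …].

VC = [10, 12, 8]

#0 0xc4→b12/s0 MISS; vc=[]
#1 0xca→b12/s0 L1-HIT; vc=[]
#2 0xa8→b10/s2 MISS; vc=[]
#3 0x1c9→b28/s0 MISS; vc=[12]
#4 0x1cc→b28/s0 L1-HIT; vc=[12]
#5 0xcb→b12/s0 VC-HIT; vc=[28]
#6 0xc8→b12/s0 L1-HIT; vc=[28]
#7 0x66→b6/s2 MISS; vc=[28,10]
#8 0xc5→b12/s0 L1-HIT; vc=[28,10]
#9 0xc7→b12/s0 L1-HIT; vc=[28,10]
#10 0xc7→b12/s0 L1-HIT; vc=[28,10]
#11 0xca→b12/s0 L1-HIT; vc=[28,10]
#12 0xce→b12/s0 L1-HIT; vc=[28,10]
#13 0xc5→b12/s0 L1-HIT; vc=[28,10]
#14 0x47→b4/s0 MISS; vc=[28,10,12]
#15 0x80→b8/s0 MISS; vc=[10,12,4]
#16 0x40→b4/s0 VC-HIT; vc=[10,12,8]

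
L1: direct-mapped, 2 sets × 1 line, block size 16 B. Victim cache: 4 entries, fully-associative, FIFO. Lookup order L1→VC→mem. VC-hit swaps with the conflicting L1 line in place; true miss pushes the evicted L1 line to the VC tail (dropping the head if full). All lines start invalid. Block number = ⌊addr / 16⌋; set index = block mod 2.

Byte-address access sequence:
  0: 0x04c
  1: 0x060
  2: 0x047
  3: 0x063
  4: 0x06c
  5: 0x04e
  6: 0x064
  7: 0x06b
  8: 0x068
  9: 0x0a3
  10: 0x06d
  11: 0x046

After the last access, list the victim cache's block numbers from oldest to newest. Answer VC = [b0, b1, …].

VC = [6, 10]

  [0] addr=0x4c blk=4 s=0: MISS | VC []
  [1] addr=0x60 blk=6 s=0: MISS | VC [4]
  [2] addr=0x47 blk=4 s=0: VC-HIT | VC [6]
  [3] addr=0x63 blk=6 s=0: VC-HIT | VC [4]
  [4] addr=0x6c blk=6 s=0: L1-HIT | VC [4]
  [5] addr=0x4e blk=4 s=0: VC-HIT | VC [6]
  [6] addr=0x64 blk=6 s=0: VC-HIT | VC [4]
  [7] addr=0x6b blk=6 s=0: L1-HIT | VC [4]
  [8] addr=0x68 blk=6 s=0: L1-HIT | VC [4]
  [9] addr=0xa3 blk=10 s=0: MISS | VC [4, 6]
  [10] addr=0x6d blk=6 s=0: VC-HIT | VC [4, 10]
  [11] addr=0x46 blk=4 s=0: VC-HIT | VC [6, 10]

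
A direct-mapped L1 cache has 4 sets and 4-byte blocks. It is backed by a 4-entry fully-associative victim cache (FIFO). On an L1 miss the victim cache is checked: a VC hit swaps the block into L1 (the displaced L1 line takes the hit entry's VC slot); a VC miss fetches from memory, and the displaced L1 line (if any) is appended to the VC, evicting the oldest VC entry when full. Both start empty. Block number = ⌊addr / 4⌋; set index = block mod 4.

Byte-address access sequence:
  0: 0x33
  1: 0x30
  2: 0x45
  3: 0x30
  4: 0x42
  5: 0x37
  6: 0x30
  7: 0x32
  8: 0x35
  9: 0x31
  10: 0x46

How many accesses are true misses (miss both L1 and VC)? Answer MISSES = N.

MISSES = 4

  [0] addr=0x33 blk=12 s=0: MISS | VC []
  [1] addr=0x30 blk=12 s=0: L1-HIT | VC []
  [2] addr=0x45 blk=17 s=1: MISS | VC []
  [3] addr=0x30 blk=12 s=0: L1-HIT | VC []
  [4] addr=0x42 blk=16 s=0: MISS | VC [12]
  [5] addr=0x37 blk=13 s=1: MISS | VC [12, 17]
  [6] addr=0x30 blk=12 s=0: VC-HIT | VC [16, 17]
  [7] addr=0x32 blk=12 s=0: L1-HIT | VC [16, 17]
  [8] addr=0x35 blk=13 s=1: L1-HIT | VC [16, 17]
  [9] addr=0x31 blk=12 s=0: L1-HIT | VC [16, 17]
  [10] addr=0x46 blk=17 s=1: VC-HIT | VC [16, 13]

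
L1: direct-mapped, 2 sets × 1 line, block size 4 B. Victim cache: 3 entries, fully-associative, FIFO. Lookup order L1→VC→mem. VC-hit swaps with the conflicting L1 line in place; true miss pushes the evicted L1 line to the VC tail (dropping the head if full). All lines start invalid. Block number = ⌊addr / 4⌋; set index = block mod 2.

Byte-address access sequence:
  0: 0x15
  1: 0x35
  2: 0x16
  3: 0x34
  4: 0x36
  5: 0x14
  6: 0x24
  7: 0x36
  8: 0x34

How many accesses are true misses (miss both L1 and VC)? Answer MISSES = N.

#0 0x15→b5/s1 MISS; vc=[]
#1 0x35→b13/s1 MISS; vc=[5]
#2 0x16→b5/s1 VC-HIT; vc=[13]
#3 0x34→b13/s1 VC-HIT; vc=[5]
#4 0x36→b13/s1 L1-HIT; vc=[5]
#5 0x14→b5/s1 VC-HIT; vc=[13]
#6 0x24→b9/s1 MISS; vc=[13,5]
#7 0x36→b13/s1 VC-HIT; vc=[9,5]
#8 0x34→b13/s1 L1-HIT; vc=[9,5]

MISSES = 3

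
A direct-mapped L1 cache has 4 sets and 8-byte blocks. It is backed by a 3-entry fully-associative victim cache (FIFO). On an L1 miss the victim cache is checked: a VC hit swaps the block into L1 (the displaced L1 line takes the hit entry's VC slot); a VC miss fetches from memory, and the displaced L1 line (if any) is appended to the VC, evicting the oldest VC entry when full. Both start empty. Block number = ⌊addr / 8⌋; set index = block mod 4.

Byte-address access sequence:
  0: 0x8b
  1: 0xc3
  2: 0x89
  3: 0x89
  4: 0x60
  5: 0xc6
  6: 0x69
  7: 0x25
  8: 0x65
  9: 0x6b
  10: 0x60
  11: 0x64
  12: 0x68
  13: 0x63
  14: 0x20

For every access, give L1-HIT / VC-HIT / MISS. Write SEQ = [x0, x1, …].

SEQ = [MISS, MISS, L1-HIT, L1-HIT, MISS, VC-HIT, MISS, MISS, VC-HIT, L1-HIT, L1-HIT, L1-HIT, L1-HIT, L1-HIT, VC-HIT]

#0 0x8b→b17/s1 MISS; vc=[]
#1 0xc3→b24/s0 MISS; vc=[]
#2 0x89→b17/s1 L1-HIT; vc=[]
#3 0x89→b17/s1 L1-HIT; vc=[]
#4 0x60→b12/s0 MISS; vc=[24]
#5 0xc6→b24/s0 VC-HIT; vc=[12]
#6 0x69→b13/s1 MISS; vc=[12,17]
#7 0x25→b4/s0 MISS; vc=[12,17,24]
#8 0x65→b12/s0 VC-HIT; vc=[4,17,24]
#9 0x6b→b13/s1 L1-HIT; vc=[4,17,24]
#10 0x60→b12/s0 L1-HIT; vc=[4,17,24]
#11 0x64→b12/s0 L1-HIT; vc=[4,17,24]
#12 0x68→b13/s1 L1-HIT; vc=[4,17,24]
#13 0x63→b12/s0 L1-HIT; vc=[4,17,24]
#14 0x20→b4/s0 VC-HIT; vc=[12,17,24]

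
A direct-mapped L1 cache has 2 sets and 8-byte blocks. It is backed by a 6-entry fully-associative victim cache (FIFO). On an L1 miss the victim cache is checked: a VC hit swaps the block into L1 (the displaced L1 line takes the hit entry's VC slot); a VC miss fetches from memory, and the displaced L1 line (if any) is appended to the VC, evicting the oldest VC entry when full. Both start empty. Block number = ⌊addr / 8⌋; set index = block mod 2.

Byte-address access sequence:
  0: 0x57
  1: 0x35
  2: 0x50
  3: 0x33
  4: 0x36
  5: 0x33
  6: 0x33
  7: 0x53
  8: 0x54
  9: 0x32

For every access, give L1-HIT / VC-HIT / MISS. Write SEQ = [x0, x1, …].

SEQ = [MISS, MISS, VC-HIT, VC-HIT, L1-HIT, L1-HIT, L1-HIT, VC-HIT, L1-HIT, VC-HIT]

#0 0x57→b10/s0 MISS; vc=[]
#1 0x35→b6/s0 MISS; vc=[10]
#2 0x50→b10/s0 VC-HIT; vc=[6]
#3 0x33→b6/s0 VC-HIT; vc=[10]
#4 0x36→b6/s0 L1-HIT; vc=[10]
#5 0x33→b6/s0 L1-HIT; vc=[10]
#6 0x33→b6/s0 L1-HIT; vc=[10]
#7 0x53→b10/s0 VC-HIT; vc=[6]
#8 0x54→b10/s0 L1-HIT; vc=[6]
#9 0x32→b6/s0 VC-HIT; vc=[10]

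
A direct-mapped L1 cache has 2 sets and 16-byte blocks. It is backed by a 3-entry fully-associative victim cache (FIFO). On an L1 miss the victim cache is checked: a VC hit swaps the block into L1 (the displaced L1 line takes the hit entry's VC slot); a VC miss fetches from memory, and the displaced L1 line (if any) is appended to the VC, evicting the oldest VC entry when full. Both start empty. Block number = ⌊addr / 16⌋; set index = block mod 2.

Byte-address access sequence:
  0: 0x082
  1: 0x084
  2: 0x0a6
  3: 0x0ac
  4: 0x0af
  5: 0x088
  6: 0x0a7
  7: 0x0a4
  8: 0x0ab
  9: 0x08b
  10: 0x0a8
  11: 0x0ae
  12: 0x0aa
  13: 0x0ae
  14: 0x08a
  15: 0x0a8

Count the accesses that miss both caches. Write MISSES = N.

0: 0x82 (blk 8, set 0) → MISS  vc=[]
1: 0x84 (blk 8, set 0) → L1-HIT  vc=[]
2: 0xa6 (blk 10, set 0) → MISS  vc=[8]
3: 0xac (blk 10, set 0) → L1-HIT  vc=[8]
4: 0xaf (blk 10, set 0) → L1-HIT  vc=[8]
5: 0x88 (blk 8, set 0) → VC-HIT  vc=[10]
6: 0xa7 (blk 10, set 0) → VC-HIT  vc=[8]
7: 0xa4 (blk 10, set 0) → L1-HIT  vc=[8]
8: 0xab (blk 10, set 0) → L1-HIT  vc=[8]
9: 0x8b (blk 8, set 0) → VC-HIT  vc=[10]
10: 0xa8 (blk 10, set 0) → VC-HIT  vc=[8]
11: 0xae (blk 10, set 0) → L1-HIT  vc=[8]
12: 0xaa (blk 10, set 0) → L1-HIT  vc=[8]
13: 0xae (blk 10, set 0) → L1-HIT  vc=[8]
14: 0x8a (blk 8, set 0) → VC-HIT  vc=[10]
15: 0xa8 (blk 10, set 0) → VC-HIT  vc=[8]

MISSES = 2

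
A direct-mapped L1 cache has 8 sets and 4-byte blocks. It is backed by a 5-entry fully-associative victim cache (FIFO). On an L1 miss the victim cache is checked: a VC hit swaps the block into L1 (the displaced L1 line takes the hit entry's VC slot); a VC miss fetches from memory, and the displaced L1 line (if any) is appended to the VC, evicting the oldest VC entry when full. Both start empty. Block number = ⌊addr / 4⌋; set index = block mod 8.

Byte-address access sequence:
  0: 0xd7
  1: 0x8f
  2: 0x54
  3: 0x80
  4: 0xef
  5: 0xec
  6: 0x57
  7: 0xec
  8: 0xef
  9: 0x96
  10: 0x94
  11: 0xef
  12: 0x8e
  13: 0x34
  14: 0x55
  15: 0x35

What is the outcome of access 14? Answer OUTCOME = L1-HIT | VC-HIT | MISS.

OUTCOME = VC-HIT

0: 0xd7 (blk 53, set 5) → MISS  vc=[]
1: 0x8f (blk 35, set 3) → MISS  vc=[]
2: 0x54 (blk 21, set 5) → MISS  vc=[53]
3: 0x80 (blk 32, set 0) → MISS  vc=[53]
4: 0xef (blk 59, set 3) → MISS  vc=[53, 35]
5: 0xec (blk 59, set 3) → L1-HIT  vc=[53, 35]
6: 0x57 (blk 21, set 5) → L1-HIT  vc=[53, 35]
7: 0xec (blk 59, set 3) → L1-HIT  vc=[53, 35]
8: 0xef (blk 59, set 3) → L1-HIT  vc=[53, 35]
9: 0x96 (blk 37, set 5) → MISS  vc=[53, 35, 21]
10: 0x94 (blk 37, set 5) → L1-HIT  vc=[53, 35, 21]
11: 0xef (blk 59, set 3) → L1-HIT  vc=[53, 35, 21]
12: 0x8e (blk 35, set 3) → VC-HIT  vc=[53, 59, 21]
13: 0x34 (blk 13, set 5) → MISS  vc=[53, 59, 21, 37]
14: 0x55 (blk 21, set 5) → VC-HIT  vc=[53, 59, 13, 37]
15: 0x35 (blk 13, set 5) → VC-HIT  vc=[53, 59, 21, 37]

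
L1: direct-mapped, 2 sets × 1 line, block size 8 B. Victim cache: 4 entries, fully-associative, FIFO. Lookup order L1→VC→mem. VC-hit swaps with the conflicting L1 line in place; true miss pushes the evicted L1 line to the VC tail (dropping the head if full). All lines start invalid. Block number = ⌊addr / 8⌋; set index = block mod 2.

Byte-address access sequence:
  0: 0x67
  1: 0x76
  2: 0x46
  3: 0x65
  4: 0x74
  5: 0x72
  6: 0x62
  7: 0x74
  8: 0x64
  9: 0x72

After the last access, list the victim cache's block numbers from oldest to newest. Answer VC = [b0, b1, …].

#0 0x67→b12/s0 MISS; vc=[]
#1 0x76→b14/s0 MISS; vc=[12]
#2 0x46→b8/s0 MISS; vc=[12,14]
#3 0x65→b12/s0 VC-HIT; vc=[8,14]
#4 0x74→b14/s0 VC-HIT; vc=[8,12]
#5 0x72→b14/s0 L1-HIT; vc=[8,12]
#6 0x62→b12/s0 VC-HIT; vc=[8,14]
#7 0x74→b14/s0 VC-HIT; vc=[8,12]
#8 0x64→b12/s0 VC-HIT; vc=[8,14]
#9 0x72→b14/s0 VC-HIT; vc=[8,12]

VC = [8, 12]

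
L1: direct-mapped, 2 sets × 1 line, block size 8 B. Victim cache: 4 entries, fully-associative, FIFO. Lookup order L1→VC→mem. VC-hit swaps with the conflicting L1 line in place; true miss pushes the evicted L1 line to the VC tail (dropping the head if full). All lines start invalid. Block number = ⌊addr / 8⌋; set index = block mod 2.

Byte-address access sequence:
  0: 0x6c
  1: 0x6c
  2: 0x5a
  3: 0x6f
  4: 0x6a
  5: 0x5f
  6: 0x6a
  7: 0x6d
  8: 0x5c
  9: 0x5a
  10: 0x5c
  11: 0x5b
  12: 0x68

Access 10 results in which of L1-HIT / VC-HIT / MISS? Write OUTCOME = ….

OUTCOME = L1-HIT

  [0] addr=0x6c blk=13 s=1: MISS | VC []
  [1] addr=0x6c blk=13 s=1: L1-HIT | VC []
  [2] addr=0x5a blk=11 s=1: MISS | VC [13]
  [3] addr=0x6f blk=13 s=1: VC-HIT | VC [11]
  [4] addr=0x6a blk=13 s=1: L1-HIT | VC [11]
  [5] addr=0x5f blk=11 s=1: VC-HIT | VC [13]
  [6] addr=0x6a blk=13 s=1: VC-HIT | VC [11]
  [7] addr=0x6d blk=13 s=1: L1-HIT | VC [11]
  [8] addr=0x5c blk=11 s=1: VC-HIT | VC [13]
  [9] addr=0x5a blk=11 s=1: L1-HIT | VC [13]
  [10] addr=0x5c blk=11 s=1: L1-HIT | VC [13]
  [11] addr=0x5b blk=11 s=1: L1-HIT | VC [13]
  [12] addr=0x68 blk=13 s=1: VC-HIT | VC [11]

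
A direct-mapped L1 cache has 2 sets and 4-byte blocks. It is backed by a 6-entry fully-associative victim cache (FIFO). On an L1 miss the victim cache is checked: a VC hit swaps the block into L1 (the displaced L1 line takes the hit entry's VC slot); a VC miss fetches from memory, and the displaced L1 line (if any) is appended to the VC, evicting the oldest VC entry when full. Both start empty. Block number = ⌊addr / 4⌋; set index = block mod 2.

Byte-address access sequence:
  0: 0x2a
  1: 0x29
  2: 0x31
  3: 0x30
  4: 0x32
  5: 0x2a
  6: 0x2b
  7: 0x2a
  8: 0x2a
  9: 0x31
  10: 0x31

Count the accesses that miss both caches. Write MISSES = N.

MISSES = 2

  [0] addr=0x2a blk=10 s=0: MISS | VC []
  [1] addr=0x29 blk=10 s=0: L1-HIT | VC []
  [2] addr=0x31 blk=12 s=0: MISS | VC [10]
  [3] addr=0x30 blk=12 s=0: L1-HIT | VC [10]
  [4] addr=0x32 blk=12 s=0: L1-HIT | VC [10]
  [5] addr=0x2a blk=10 s=0: VC-HIT | VC [12]
  [6] addr=0x2b blk=10 s=0: L1-HIT | VC [12]
  [7] addr=0x2a blk=10 s=0: L1-HIT | VC [12]
  [8] addr=0x2a blk=10 s=0: L1-HIT | VC [12]
  [9] addr=0x31 blk=12 s=0: VC-HIT | VC [10]
  [10] addr=0x31 blk=12 s=0: L1-HIT | VC [10]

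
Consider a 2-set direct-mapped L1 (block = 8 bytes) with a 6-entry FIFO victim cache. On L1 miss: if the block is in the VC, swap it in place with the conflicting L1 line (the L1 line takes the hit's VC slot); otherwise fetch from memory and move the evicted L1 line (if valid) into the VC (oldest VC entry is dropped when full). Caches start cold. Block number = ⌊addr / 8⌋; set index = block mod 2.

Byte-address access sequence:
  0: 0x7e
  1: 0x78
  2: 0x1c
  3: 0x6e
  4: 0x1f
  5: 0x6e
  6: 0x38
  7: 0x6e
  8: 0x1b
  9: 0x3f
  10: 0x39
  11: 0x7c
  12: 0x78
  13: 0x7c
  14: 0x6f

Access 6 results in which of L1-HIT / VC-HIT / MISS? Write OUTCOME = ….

OUTCOME = MISS

0: 0x7e (blk 15, set 1) → MISS  vc=[]
1: 0x78 (blk 15, set 1) → L1-HIT  vc=[]
2: 0x1c (blk 3, set 1) → MISS  vc=[15]
3: 0x6e (blk 13, set 1) → MISS  vc=[15, 3]
4: 0x1f (blk 3, set 1) → VC-HIT  vc=[15, 13]
5: 0x6e (blk 13, set 1) → VC-HIT  vc=[15, 3]
6: 0x38 (blk 7, set 1) → MISS  vc=[15, 3, 13]
7: 0x6e (blk 13, set 1) → VC-HIT  vc=[15, 3, 7]
8: 0x1b (blk 3, set 1) → VC-HIT  vc=[15, 13, 7]
9: 0x3f (blk 7, set 1) → VC-HIT  vc=[15, 13, 3]
10: 0x39 (blk 7, set 1) → L1-HIT  vc=[15, 13, 3]
11: 0x7c (blk 15, set 1) → VC-HIT  vc=[7, 13, 3]
12: 0x78 (blk 15, set 1) → L1-HIT  vc=[7, 13, 3]
13: 0x7c (blk 15, set 1) → L1-HIT  vc=[7, 13, 3]
14: 0x6f (blk 13, set 1) → VC-HIT  vc=[7, 15, 3]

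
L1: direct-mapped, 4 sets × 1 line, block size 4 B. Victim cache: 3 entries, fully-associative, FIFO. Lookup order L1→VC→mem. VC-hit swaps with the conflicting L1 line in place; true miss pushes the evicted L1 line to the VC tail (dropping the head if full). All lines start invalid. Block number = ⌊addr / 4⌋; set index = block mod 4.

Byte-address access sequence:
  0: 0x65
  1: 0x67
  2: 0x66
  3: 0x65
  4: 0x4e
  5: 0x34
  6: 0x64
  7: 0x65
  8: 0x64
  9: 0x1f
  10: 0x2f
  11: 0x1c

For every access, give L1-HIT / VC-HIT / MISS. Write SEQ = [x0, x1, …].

SEQ = [MISS, L1-HIT, L1-HIT, L1-HIT, MISS, MISS, VC-HIT, L1-HIT, L1-HIT, MISS, MISS, VC-HIT]

#0 0x65→b25/s1 MISS; vc=[]
#1 0x67→b25/s1 L1-HIT; vc=[]
#2 0x66→b25/s1 L1-HIT; vc=[]
#3 0x65→b25/s1 L1-HIT; vc=[]
#4 0x4e→b19/s3 MISS; vc=[]
#5 0x34→b13/s1 MISS; vc=[25]
#6 0x64→b25/s1 VC-HIT; vc=[13]
#7 0x65→b25/s1 L1-HIT; vc=[13]
#8 0x64→b25/s1 L1-HIT; vc=[13]
#9 0x1f→b7/s3 MISS; vc=[13,19]
#10 0x2f→b11/s3 MISS; vc=[13,19,7]
#11 0x1c→b7/s3 VC-HIT; vc=[13,19,11]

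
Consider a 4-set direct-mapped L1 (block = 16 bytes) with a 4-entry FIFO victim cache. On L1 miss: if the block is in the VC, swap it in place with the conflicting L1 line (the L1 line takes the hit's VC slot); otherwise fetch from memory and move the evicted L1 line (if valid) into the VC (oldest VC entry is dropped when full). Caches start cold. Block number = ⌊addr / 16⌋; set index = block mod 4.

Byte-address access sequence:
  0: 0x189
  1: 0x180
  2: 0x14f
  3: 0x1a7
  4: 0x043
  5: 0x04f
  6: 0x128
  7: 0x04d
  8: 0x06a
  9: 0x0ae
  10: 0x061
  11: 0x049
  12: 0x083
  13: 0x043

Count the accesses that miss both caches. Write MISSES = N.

#0 0x189→b24/s0 MISS; vc=[]
#1 0x180→b24/s0 L1-HIT; vc=[]
#2 0x14f→b20/s0 MISS; vc=[24]
#3 0x1a7→b26/s2 MISS; vc=[24]
#4 0x43→b4/s0 MISS; vc=[24,20]
#5 0x4f→b4/s0 L1-HIT; vc=[24,20]
#6 0x128→b18/s2 MISS; vc=[24,20,26]
#7 0x4d→b4/s0 L1-HIT; vc=[24,20,26]
#8 0x6a→b6/s2 MISS; vc=[24,20,26,18]
#9 0xae→b10/s2 MISS; vc=[20,26,18,6]
#10 0x61→b6/s2 VC-HIT; vc=[20,26,18,10]
#11 0x49→b4/s0 L1-HIT; vc=[20,26,18,10]
#12 0x83→b8/s0 MISS; vc=[26,18,10,4]
#13 0x43→b4/s0 VC-HIT; vc=[26,18,10,8]

MISSES = 8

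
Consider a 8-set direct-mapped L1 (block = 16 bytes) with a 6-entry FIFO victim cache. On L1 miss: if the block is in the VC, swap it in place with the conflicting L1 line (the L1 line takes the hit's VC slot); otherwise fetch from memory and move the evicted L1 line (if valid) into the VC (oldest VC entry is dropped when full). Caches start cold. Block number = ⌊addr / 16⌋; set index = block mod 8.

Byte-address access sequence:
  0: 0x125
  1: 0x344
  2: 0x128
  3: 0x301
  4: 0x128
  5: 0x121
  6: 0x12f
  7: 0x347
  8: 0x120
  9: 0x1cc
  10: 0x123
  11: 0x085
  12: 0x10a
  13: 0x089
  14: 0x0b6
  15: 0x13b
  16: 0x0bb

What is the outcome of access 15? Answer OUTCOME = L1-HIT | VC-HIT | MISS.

OUTCOME = MISS

#0 0x125→b18/s2 MISS; vc=[]
#1 0x344→b52/s4 MISS; vc=[]
#2 0x128→b18/s2 L1-HIT; vc=[]
#3 0x301→b48/s0 MISS; vc=[]
#4 0x128→b18/s2 L1-HIT; vc=[]
#5 0x121→b18/s2 L1-HIT; vc=[]
#6 0x12f→b18/s2 L1-HIT; vc=[]
#7 0x347→b52/s4 L1-HIT; vc=[]
#8 0x120→b18/s2 L1-HIT; vc=[]
#9 0x1cc→b28/s4 MISS; vc=[52]
#10 0x123→b18/s2 L1-HIT; vc=[52]
#11 0x85→b8/s0 MISS; vc=[52,48]
#12 0x10a→b16/s0 MISS; vc=[52,48,8]
#13 0x89→b8/s0 VC-HIT; vc=[52,48,16]
#14 0xb6→b11/s3 MISS; vc=[52,48,16]
#15 0x13b→b19/s3 MISS; vc=[52,48,16,11]
#16 0xbb→b11/s3 VC-HIT; vc=[52,48,16,19]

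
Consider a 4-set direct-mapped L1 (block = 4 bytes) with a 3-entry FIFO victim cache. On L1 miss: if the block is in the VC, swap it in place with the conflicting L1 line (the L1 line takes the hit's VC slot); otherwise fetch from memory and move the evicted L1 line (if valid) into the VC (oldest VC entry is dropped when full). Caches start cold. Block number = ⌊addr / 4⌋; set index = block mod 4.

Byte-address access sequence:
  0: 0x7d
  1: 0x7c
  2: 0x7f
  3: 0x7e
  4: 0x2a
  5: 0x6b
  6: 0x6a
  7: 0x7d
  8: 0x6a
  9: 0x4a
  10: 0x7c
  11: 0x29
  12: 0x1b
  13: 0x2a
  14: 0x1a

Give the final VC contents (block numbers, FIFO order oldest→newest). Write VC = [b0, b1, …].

VC = [18, 26, 10]

  [0] addr=0x7d blk=31 s=3: MISS | VC []
  [1] addr=0x7c blk=31 s=3: L1-HIT | VC []
  [2] addr=0x7f blk=31 s=3: L1-HIT | VC []
  [3] addr=0x7e blk=31 s=3: L1-HIT | VC []
  [4] addr=0x2a blk=10 s=2: MISS | VC []
  [5] addr=0x6b blk=26 s=2: MISS | VC [10]
  [6] addr=0x6a blk=26 s=2: L1-HIT | VC [10]
  [7] addr=0x7d blk=31 s=3: L1-HIT | VC [10]
  [8] addr=0x6a blk=26 s=2: L1-HIT | VC [10]
  [9] addr=0x4a blk=18 s=2: MISS | VC [10, 26]
  [10] addr=0x7c blk=31 s=3: L1-HIT | VC [10, 26]
  [11] addr=0x29 blk=10 s=2: VC-HIT | VC [18, 26]
  [12] addr=0x1b blk=6 s=2: MISS | VC [18, 26, 10]
  [13] addr=0x2a blk=10 s=2: VC-HIT | VC [18, 26, 6]
  [14] addr=0x1a blk=6 s=2: VC-HIT | VC [18, 26, 10]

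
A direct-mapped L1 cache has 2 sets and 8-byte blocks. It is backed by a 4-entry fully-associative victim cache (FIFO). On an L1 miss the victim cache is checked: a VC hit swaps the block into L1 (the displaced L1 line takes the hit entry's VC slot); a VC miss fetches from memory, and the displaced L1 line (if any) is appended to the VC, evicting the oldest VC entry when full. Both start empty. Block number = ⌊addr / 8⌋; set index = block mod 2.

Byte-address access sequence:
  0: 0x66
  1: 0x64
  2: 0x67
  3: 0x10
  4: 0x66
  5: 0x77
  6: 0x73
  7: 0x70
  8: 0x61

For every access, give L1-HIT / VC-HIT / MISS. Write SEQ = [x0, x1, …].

SEQ = [MISS, L1-HIT, L1-HIT, MISS, VC-HIT, MISS, L1-HIT, L1-HIT, VC-HIT]

#0 0x66→b12/s0 MISS; vc=[]
#1 0x64→b12/s0 L1-HIT; vc=[]
#2 0x67→b12/s0 L1-HIT; vc=[]
#3 0x10→b2/s0 MISS; vc=[12]
#4 0x66→b12/s0 VC-HIT; vc=[2]
#5 0x77→b14/s0 MISS; vc=[2,12]
#6 0x73→b14/s0 L1-HIT; vc=[2,12]
#7 0x70→b14/s0 L1-HIT; vc=[2,12]
#8 0x61→b12/s0 VC-HIT; vc=[2,14]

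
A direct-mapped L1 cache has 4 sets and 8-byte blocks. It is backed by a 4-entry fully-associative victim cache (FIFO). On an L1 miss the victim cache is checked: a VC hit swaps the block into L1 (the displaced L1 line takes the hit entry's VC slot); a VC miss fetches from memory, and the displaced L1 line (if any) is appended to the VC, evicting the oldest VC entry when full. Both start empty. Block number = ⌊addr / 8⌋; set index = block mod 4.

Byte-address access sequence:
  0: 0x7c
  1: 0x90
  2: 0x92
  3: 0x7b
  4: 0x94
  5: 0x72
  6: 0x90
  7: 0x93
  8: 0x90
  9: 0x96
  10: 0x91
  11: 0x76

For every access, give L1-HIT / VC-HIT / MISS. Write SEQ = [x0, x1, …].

SEQ = [MISS, MISS, L1-HIT, L1-HIT, L1-HIT, MISS, VC-HIT, L1-HIT, L1-HIT, L1-HIT, L1-HIT, VC-HIT]

#0 0x7c→b15/s3 MISS; vc=[]
#1 0x90→b18/s2 MISS; vc=[]
#2 0x92→b18/s2 L1-HIT; vc=[]
#3 0x7b→b15/s3 L1-HIT; vc=[]
#4 0x94→b18/s2 L1-HIT; vc=[]
#5 0x72→b14/s2 MISS; vc=[18]
#6 0x90→b18/s2 VC-HIT; vc=[14]
#7 0x93→b18/s2 L1-HIT; vc=[14]
#8 0x90→b18/s2 L1-HIT; vc=[14]
#9 0x96→b18/s2 L1-HIT; vc=[14]
#10 0x91→b18/s2 L1-HIT; vc=[14]
#11 0x76→b14/s2 VC-HIT; vc=[18]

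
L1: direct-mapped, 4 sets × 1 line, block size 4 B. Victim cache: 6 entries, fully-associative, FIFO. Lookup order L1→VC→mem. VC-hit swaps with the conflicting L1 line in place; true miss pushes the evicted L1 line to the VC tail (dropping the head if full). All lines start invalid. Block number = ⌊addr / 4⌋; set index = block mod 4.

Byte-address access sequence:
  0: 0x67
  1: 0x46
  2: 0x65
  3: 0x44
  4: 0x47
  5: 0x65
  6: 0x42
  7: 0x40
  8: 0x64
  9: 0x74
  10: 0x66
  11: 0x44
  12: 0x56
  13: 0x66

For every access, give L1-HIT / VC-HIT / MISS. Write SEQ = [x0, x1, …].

#0 0x67→b25/s1 MISS; vc=[]
#1 0x46→b17/s1 MISS; vc=[25]
#2 0x65→b25/s1 VC-HIT; vc=[17]
#3 0x44→b17/s1 VC-HIT; vc=[25]
#4 0x47→b17/s1 L1-HIT; vc=[25]
#5 0x65→b25/s1 VC-HIT; vc=[17]
#6 0x42→b16/s0 MISS; vc=[17]
#7 0x40→b16/s0 L1-HIT; vc=[17]
#8 0x64→b25/s1 L1-HIT; vc=[17]
#9 0x74→b29/s1 MISS; vc=[17,25]
#10 0x66→b25/s1 VC-HIT; vc=[17,29]
#11 0x44→b17/s1 VC-HIT; vc=[25,29]
#12 0x56→b21/s1 MISS; vc=[25,29,17]
#13 0x66→b25/s1 VC-HIT; vc=[21,29,17]

SEQ = [MISS, MISS, VC-HIT, VC-HIT, L1-HIT, VC-HIT, MISS, L1-HIT, L1-HIT, MISS, VC-HIT, VC-HIT, MISS, VC-HIT]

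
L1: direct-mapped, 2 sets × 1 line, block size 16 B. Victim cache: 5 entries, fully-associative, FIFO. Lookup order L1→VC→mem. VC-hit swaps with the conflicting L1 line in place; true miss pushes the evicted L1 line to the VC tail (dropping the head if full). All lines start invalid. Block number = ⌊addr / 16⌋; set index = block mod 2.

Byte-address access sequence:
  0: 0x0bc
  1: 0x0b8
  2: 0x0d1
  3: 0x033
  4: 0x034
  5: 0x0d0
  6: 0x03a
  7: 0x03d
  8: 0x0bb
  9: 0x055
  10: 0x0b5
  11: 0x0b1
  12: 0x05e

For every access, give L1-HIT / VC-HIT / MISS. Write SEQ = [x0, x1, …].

0: 0xbc (blk 11, set 1) → MISS  vc=[]
1: 0xb8 (blk 11, set 1) → L1-HIT  vc=[]
2: 0xd1 (blk 13, set 1) → MISS  vc=[11]
3: 0x33 (blk 3, set 1) → MISS  vc=[11, 13]
4: 0x34 (blk 3, set 1) → L1-HIT  vc=[11, 13]
5: 0xd0 (blk 13, set 1) → VC-HIT  vc=[11, 3]
6: 0x3a (blk 3, set 1) → VC-HIT  vc=[11, 13]
7: 0x3d (blk 3, set 1) → L1-HIT  vc=[11, 13]
8: 0xbb (blk 11, set 1) → VC-HIT  vc=[3, 13]
9: 0x55 (blk 5, set 1) → MISS  vc=[3, 13, 11]
10: 0xb5 (blk 11, set 1) → VC-HIT  vc=[3, 13, 5]
11: 0xb1 (blk 11, set 1) → L1-HIT  vc=[3, 13, 5]
12: 0x5e (blk 5, set 1) → VC-HIT  vc=[3, 13, 11]

SEQ = [MISS, L1-HIT, MISS, MISS, L1-HIT, VC-HIT, VC-HIT, L1-HIT, VC-HIT, MISS, VC-HIT, L1-HIT, VC-HIT]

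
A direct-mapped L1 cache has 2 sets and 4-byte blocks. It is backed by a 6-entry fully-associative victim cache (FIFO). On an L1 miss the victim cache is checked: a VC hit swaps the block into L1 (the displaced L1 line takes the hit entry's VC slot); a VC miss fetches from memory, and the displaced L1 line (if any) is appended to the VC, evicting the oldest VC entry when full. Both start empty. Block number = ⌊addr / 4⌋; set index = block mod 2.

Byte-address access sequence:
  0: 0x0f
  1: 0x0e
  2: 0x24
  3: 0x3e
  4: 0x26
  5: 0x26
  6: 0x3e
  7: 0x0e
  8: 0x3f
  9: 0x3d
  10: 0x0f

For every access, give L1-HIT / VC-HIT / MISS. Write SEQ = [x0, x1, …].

0: 0xf (blk 3, set 1) → MISS  vc=[]
1: 0xe (blk 3, set 1) → L1-HIT  vc=[]
2: 0x24 (blk 9, set 1) → MISS  vc=[3]
3: 0x3e (blk 15, set 1) → MISS  vc=[3, 9]
4: 0x26 (blk 9, set 1) → VC-HIT  vc=[3, 15]
5: 0x26 (blk 9, set 1) → L1-HIT  vc=[3, 15]
6: 0x3e (blk 15, set 1) → VC-HIT  vc=[3, 9]
7: 0xe (blk 3, set 1) → VC-HIT  vc=[15, 9]
8: 0x3f (blk 15, set 1) → VC-HIT  vc=[3, 9]
9: 0x3d (blk 15, set 1) → L1-HIT  vc=[3, 9]
10: 0xf (blk 3, set 1) → VC-HIT  vc=[15, 9]

SEQ = [MISS, L1-HIT, MISS, MISS, VC-HIT, L1-HIT, VC-HIT, VC-HIT, VC-HIT, L1-HIT, VC-HIT]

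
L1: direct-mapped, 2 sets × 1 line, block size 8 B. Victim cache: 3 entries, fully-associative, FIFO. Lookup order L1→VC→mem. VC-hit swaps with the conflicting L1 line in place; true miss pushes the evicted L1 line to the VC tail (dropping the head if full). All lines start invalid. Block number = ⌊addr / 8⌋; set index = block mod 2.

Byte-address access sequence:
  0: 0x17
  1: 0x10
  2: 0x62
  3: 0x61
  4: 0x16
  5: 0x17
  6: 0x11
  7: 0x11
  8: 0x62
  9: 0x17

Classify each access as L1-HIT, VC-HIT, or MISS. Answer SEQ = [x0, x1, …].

SEQ = [MISS, L1-HIT, MISS, L1-HIT, VC-HIT, L1-HIT, L1-HIT, L1-HIT, VC-HIT, VC-HIT]

0: 0x17 (blk 2, set 0) → MISS  vc=[]
1: 0x10 (blk 2, set 0) → L1-HIT  vc=[]
2: 0x62 (blk 12, set 0) → MISS  vc=[2]
3: 0x61 (blk 12, set 0) → L1-HIT  vc=[2]
4: 0x16 (blk 2, set 0) → VC-HIT  vc=[12]
5: 0x17 (blk 2, set 0) → L1-HIT  vc=[12]
6: 0x11 (blk 2, set 0) → L1-HIT  vc=[12]
7: 0x11 (blk 2, set 0) → L1-HIT  vc=[12]
8: 0x62 (blk 12, set 0) → VC-HIT  vc=[2]
9: 0x17 (blk 2, set 0) → VC-HIT  vc=[12]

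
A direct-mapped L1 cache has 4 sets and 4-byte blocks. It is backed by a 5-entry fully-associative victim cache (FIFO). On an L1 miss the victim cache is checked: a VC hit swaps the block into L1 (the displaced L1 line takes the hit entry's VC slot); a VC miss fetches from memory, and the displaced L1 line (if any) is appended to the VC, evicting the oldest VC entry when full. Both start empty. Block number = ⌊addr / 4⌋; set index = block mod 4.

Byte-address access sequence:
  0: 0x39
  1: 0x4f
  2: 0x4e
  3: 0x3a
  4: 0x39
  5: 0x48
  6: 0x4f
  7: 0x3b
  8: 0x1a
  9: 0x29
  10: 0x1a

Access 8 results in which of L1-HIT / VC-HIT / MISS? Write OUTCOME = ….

0: 0x39 (blk 14, set 2) → MISS  vc=[]
1: 0x4f (blk 19, set 3) → MISS  vc=[]
2: 0x4e (blk 19, set 3) → L1-HIT  vc=[]
3: 0x3a (blk 14, set 2) → L1-HIT  vc=[]
4: 0x39 (blk 14, set 2) → L1-HIT  vc=[]
5: 0x48 (blk 18, set 2) → MISS  vc=[14]
6: 0x4f (blk 19, set 3) → L1-HIT  vc=[14]
7: 0x3b (blk 14, set 2) → VC-HIT  vc=[18]
8: 0x1a (blk 6, set 2) → MISS  vc=[18, 14]
9: 0x29 (blk 10, set 2) → MISS  vc=[18, 14, 6]
10: 0x1a (blk 6, set 2) → VC-HIT  vc=[18, 14, 10]

OUTCOME = MISS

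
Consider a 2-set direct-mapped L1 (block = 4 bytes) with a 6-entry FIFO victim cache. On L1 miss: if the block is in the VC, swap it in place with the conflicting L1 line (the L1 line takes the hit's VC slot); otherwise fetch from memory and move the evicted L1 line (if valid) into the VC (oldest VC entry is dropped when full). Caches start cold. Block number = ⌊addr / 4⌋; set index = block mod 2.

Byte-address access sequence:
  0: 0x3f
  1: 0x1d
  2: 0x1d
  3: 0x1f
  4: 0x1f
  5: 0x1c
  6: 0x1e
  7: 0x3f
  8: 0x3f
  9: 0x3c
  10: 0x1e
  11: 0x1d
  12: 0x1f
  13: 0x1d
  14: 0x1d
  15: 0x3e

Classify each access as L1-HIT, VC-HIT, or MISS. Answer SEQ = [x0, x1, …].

#0 0x3f→b15/s1 MISS; vc=[]
#1 0x1d→b7/s1 MISS; vc=[15]
#2 0x1d→b7/s1 L1-HIT; vc=[15]
#3 0x1f→b7/s1 L1-HIT; vc=[15]
#4 0x1f→b7/s1 L1-HIT; vc=[15]
#5 0x1c→b7/s1 L1-HIT; vc=[15]
#6 0x1e→b7/s1 L1-HIT; vc=[15]
#7 0x3f→b15/s1 VC-HIT; vc=[7]
#8 0x3f→b15/s1 L1-HIT; vc=[7]
#9 0x3c→b15/s1 L1-HIT; vc=[7]
#10 0x1e→b7/s1 VC-HIT; vc=[15]
#11 0x1d→b7/s1 L1-HIT; vc=[15]
#12 0x1f→b7/s1 L1-HIT; vc=[15]
#13 0x1d→b7/s1 L1-HIT; vc=[15]
#14 0x1d→b7/s1 L1-HIT; vc=[15]
#15 0x3e→b15/s1 VC-HIT; vc=[7]

SEQ = [MISS, MISS, L1-HIT, L1-HIT, L1-HIT, L1-HIT, L1-HIT, VC-HIT, L1-HIT, L1-HIT, VC-HIT, L1-HIT, L1-HIT, L1-HIT, L1-HIT, VC-HIT]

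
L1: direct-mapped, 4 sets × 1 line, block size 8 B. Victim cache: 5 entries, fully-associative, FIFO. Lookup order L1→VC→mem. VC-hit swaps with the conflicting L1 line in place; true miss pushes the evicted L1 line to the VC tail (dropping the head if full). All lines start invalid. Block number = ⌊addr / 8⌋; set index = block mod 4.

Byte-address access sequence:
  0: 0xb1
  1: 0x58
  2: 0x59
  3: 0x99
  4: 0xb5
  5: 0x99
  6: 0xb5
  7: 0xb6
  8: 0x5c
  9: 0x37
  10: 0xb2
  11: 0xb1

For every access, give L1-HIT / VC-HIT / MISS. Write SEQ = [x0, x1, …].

SEQ = [MISS, MISS, L1-HIT, MISS, L1-HIT, L1-HIT, L1-HIT, L1-HIT, VC-HIT, MISS, VC-HIT, L1-HIT]

#0 0xb1→b22/s2 MISS; vc=[]
#1 0x58→b11/s3 MISS; vc=[]
#2 0x59→b11/s3 L1-HIT; vc=[]
#3 0x99→b19/s3 MISS; vc=[11]
#4 0xb5→b22/s2 L1-HIT; vc=[11]
#5 0x99→b19/s3 L1-HIT; vc=[11]
#6 0xb5→b22/s2 L1-HIT; vc=[11]
#7 0xb6→b22/s2 L1-HIT; vc=[11]
#8 0x5c→b11/s3 VC-HIT; vc=[19]
#9 0x37→b6/s2 MISS; vc=[19,22]
#10 0xb2→b22/s2 VC-HIT; vc=[19,6]
#11 0xb1→b22/s2 L1-HIT; vc=[19,6]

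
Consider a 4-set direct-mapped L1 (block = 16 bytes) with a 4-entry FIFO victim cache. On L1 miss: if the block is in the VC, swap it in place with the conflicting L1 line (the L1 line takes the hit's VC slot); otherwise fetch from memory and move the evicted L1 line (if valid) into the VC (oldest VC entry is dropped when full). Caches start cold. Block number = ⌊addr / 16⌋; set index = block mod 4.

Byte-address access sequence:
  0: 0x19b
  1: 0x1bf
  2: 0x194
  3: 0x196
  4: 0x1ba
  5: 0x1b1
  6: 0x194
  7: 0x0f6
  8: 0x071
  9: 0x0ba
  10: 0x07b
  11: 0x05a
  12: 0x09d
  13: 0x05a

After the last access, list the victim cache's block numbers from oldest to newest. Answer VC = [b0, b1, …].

VC = [15, 11, 25, 9]

#0 0x19b→b25/s1 MISS; vc=[]
#1 0x1bf→b27/s3 MISS; vc=[]
#2 0x194→b25/s1 L1-HIT; vc=[]
#3 0x196→b25/s1 L1-HIT; vc=[]
#4 0x1ba→b27/s3 L1-HIT; vc=[]
#5 0x1b1→b27/s3 L1-HIT; vc=[]
#6 0x194→b25/s1 L1-HIT; vc=[]
#7 0xf6→b15/s3 MISS; vc=[27]
#8 0x71→b7/s3 MISS; vc=[27,15]
#9 0xba→b11/s3 MISS; vc=[27,15,7]
#10 0x7b→b7/s3 VC-HIT; vc=[27,15,11]
#11 0x5a→b5/s1 MISS; vc=[27,15,11,25]
#12 0x9d→b9/s1 MISS; vc=[15,11,25,5]
#13 0x5a→b5/s1 VC-HIT; vc=[15,11,25,9]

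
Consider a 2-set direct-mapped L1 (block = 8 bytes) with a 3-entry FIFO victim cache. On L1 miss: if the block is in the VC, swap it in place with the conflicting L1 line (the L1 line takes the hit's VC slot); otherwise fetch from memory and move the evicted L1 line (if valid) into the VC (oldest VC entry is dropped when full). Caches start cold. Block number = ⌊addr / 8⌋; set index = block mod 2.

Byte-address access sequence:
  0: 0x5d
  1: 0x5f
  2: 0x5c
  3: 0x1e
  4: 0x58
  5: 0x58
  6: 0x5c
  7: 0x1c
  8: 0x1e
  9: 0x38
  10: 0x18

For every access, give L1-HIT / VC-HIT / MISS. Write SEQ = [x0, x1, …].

0: 0x5d (blk 11, set 1) → MISS  vc=[]
1: 0x5f (blk 11, set 1) → L1-HIT  vc=[]
2: 0x5c (blk 11, set 1) → L1-HIT  vc=[]
3: 0x1e (blk 3, set 1) → MISS  vc=[11]
4: 0x58 (blk 11, set 1) → VC-HIT  vc=[3]
5: 0x58 (blk 11, set 1) → L1-HIT  vc=[3]
6: 0x5c (blk 11, set 1) → L1-HIT  vc=[3]
7: 0x1c (blk 3, set 1) → VC-HIT  vc=[11]
8: 0x1e (blk 3, set 1) → L1-HIT  vc=[11]
9: 0x38 (blk 7, set 1) → MISS  vc=[11, 3]
10: 0x18 (blk 3, set 1) → VC-HIT  vc=[11, 7]

SEQ = [MISS, L1-HIT, L1-HIT, MISS, VC-HIT, L1-HIT, L1-HIT, VC-HIT, L1-HIT, MISS, VC-HIT]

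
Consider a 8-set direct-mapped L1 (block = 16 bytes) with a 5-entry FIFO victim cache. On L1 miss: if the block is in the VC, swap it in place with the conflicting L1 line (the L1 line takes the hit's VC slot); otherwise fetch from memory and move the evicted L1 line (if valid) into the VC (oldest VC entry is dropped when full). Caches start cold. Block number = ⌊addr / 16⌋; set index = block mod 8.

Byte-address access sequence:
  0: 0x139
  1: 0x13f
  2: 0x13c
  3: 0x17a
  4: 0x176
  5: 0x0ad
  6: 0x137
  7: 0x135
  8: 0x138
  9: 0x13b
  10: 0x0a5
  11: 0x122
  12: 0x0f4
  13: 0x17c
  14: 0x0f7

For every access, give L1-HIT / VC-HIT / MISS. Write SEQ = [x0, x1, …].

  [0] addr=0x139 blk=19 s=3: MISS | VC []
  [1] addr=0x13f blk=19 s=3: L1-HIT | VC []
  [2] addr=0x13c blk=19 s=3: L1-HIT | VC []
  [3] addr=0x17a blk=23 s=7: MISS | VC []
  [4] addr=0x176 blk=23 s=7: L1-HIT | VC []
  [5] addr=0xad blk=10 s=2: MISS | VC []
  [6] addr=0x137 blk=19 s=3: L1-HIT | VC []
  [7] addr=0x135 blk=19 s=3: L1-HIT | VC []
  [8] addr=0x138 blk=19 s=3: L1-HIT | VC []
  [9] addr=0x13b blk=19 s=3: L1-HIT | VC []
  [10] addr=0xa5 blk=10 s=2: L1-HIT | VC []
  [11] addr=0x122 blk=18 s=2: MISS | VC [10]
  [12] addr=0xf4 blk=15 s=7: MISS | VC [10, 23]
  [13] addr=0x17c blk=23 s=7: VC-HIT | VC [10, 15]
  [14] addr=0xf7 blk=15 s=7: VC-HIT | VC [10, 23]

SEQ = [MISS, L1-HIT, L1-HIT, MISS, L1-HIT, MISS, L1-HIT, L1-HIT, L1-HIT, L1-HIT, L1-HIT, MISS, MISS, VC-HIT, VC-HIT]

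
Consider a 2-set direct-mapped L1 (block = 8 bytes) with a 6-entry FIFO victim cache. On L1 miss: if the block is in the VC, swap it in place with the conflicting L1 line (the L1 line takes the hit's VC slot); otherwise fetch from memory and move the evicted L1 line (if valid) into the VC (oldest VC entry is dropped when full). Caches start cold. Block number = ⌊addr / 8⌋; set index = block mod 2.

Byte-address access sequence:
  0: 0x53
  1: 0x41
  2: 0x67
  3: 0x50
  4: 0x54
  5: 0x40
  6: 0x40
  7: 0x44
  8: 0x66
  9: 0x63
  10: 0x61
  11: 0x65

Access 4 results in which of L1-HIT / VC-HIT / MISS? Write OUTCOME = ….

0: 0x53 (blk 10, set 0) → MISS  vc=[]
1: 0x41 (blk 8, set 0) → MISS  vc=[10]
2: 0x67 (blk 12, set 0) → MISS  vc=[10, 8]
3: 0x50 (blk 10, set 0) → VC-HIT  vc=[12, 8]
4: 0x54 (blk 10, set 0) → L1-HIT  vc=[12, 8]
5: 0x40 (blk 8, set 0) → VC-HIT  vc=[12, 10]
6: 0x40 (blk 8, set 0) → L1-HIT  vc=[12, 10]
7: 0x44 (blk 8, set 0) → L1-HIT  vc=[12, 10]
8: 0x66 (blk 12, set 0) → VC-HIT  vc=[8, 10]
9: 0x63 (blk 12, set 0) → L1-HIT  vc=[8, 10]
10: 0x61 (blk 12, set 0) → L1-HIT  vc=[8, 10]
11: 0x65 (blk 12, set 0) → L1-HIT  vc=[8, 10]

OUTCOME = L1-HIT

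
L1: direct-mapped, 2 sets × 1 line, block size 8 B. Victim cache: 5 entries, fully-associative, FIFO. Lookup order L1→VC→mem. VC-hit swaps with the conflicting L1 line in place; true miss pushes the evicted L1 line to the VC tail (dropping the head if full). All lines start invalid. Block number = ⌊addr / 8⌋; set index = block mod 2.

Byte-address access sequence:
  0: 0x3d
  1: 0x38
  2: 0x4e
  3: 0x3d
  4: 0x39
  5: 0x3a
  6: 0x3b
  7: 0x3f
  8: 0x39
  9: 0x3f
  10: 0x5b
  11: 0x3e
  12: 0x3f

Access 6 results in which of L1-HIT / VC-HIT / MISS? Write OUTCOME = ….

OUTCOME = L1-HIT

  [0] addr=0x3d blk=7 s=1: MISS | VC []
  [1] addr=0x38 blk=7 s=1: L1-HIT | VC []
  [2] addr=0x4e blk=9 s=1: MISS | VC [7]
  [3] addr=0x3d blk=7 s=1: VC-HIT | VC [9]
  [4] addr=0x39 blk=7 s=1: L1-HIT | VC [9]
  [5] addr=0x3a blk=7 s=1: L1-HIT | VC [9]
  [6] addr=0x3b blk=7 s=1: L1-HIT | VC [9]
  [7] addr=0x3f blk=7 s=1: L1-HIT | VC [9]
  [8] addr=0x39 blk=7 s=1: L1-HIT | VC [9]
  [9] addr=0x3f blk=7 s=1: L1-HIT | VC [9]
  [10] addr=0x5b blk=11 s=1: MISS | VC [9, 7]
  [11] addr=0x3e blk=7 s=1: VC-HIT | VC [9, 11]
  [12] addr=0x3f blk=7 s=1: L1-HIT | VC [9, 11]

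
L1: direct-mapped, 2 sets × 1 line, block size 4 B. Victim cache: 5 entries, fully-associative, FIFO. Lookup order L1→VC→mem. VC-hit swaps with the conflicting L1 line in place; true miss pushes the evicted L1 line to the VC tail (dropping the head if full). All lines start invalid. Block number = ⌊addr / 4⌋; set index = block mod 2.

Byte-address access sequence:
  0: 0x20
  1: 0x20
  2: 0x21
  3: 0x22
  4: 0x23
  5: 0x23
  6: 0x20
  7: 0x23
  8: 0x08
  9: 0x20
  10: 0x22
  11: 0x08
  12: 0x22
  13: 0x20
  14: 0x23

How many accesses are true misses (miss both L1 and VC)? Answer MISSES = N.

MISSES = 2

  [0] addr=0x20 blk=8 s=0: MISS | VC []
  [1] addr=0x20 blk=8 s=0: L1-HIT | VC []
  [2] addr=0x21 blk=8 s=0: L1-HIT | VC []
  [3] addr=0x22 blk=8 s=0: L1-HIT | VC []
  [4] addr=0x23 blk=8 s=0: L1-HIT | VC []
  [5] addr=0x23 blk=8 s=0: L1-HIT | VC []
  [6] addr=0x20 blk=8 s=0: L1-HIT | VC []
  [7] addr=0x23 blk=8 s=0: L1-HIT | VC []
  [8] addr=0x8 blk=2 s=0: MISS | VC [8]
  [9] addr=0x20 blk=8 s=0: VC-HIT | VC [2]
  [10] addr=0x22 blk=8 s=0: L1-HIT | VC [2]
  [11] addr=0x8 blk=2 s=0: VC-HIT | VC [8]
  [12] addr=0x22 blk=8 s=0: VC-HIT | VC [2]
  [13] addr=0x20 blk=8 s=0: L1-HIT | VC [2]
  [14] addr=0x23 blk=8 s=0: L1-HIT | VC [2]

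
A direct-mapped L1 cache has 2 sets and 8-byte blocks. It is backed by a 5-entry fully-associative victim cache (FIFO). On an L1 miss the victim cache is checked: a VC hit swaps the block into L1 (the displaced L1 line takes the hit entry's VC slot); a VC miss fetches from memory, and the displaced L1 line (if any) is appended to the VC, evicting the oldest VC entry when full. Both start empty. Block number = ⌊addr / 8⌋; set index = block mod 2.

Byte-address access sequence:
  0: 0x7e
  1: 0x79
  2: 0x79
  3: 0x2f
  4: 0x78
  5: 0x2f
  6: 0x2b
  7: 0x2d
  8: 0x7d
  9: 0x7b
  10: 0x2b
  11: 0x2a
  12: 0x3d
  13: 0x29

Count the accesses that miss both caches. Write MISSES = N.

MISSES = 3

#0 0x7e→b15/s1 MISS; vc=[]
#1 0x79→b15/s1 L1-HIT; vc=[]
#2 0x79→b15/s1 L1-HIT; vc=[]
#3 0x2f→b5/s1 MISS; vc=[15]
#4 0x78→b15/s1 VC-HIT; vc=[5]
#5 0x2f→b5/s1 VC-HIT; vc=[15]
#6 0x2b→b5/s1 L1-HIT; vc=[15]
#7 0x2d→b5/s1 L1-HIT; vc=[15]
#8 0x7d→b15/s1 VC-HIT; vc=[5]
#9 0x7b→b15/s1 L1-HIT; vc=[5]
#10 0x2b→b5/s1 VC-HIT; vc=[15]
#11 0x2a→b5/s1 L1-HIT; vc=[15]
#12 0x3d→b7/s1 MISS; vc=[15,5]
#13 0x29→b5/s1 VC-HIT; vc=[15,7]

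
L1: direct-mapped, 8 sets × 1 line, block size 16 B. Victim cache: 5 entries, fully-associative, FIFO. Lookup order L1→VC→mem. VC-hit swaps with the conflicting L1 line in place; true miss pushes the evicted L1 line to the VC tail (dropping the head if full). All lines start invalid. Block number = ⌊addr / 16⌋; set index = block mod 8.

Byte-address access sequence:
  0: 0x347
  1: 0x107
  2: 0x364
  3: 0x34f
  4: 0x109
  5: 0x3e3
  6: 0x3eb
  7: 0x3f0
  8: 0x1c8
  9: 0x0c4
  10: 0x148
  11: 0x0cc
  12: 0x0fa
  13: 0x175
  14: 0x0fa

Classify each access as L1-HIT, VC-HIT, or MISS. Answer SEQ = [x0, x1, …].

SEQ = [MISS, MISS, MISS, L1-HIT, L1-HIT, MISS, L1-HIT, MISS, MISS, MISS, MISS, VC-HIT, MISS, MISS, VC-HIT]

0: 0x347 (blk 52, set 4) → MISS  vc=[]
1: 0x107 (blk 16, set 0) → MISS  vc=[]
2: 0x364 (blk 54, set 6) → MISS  vc=[]
3: 0x34f (blk 52, set 4) → L1-HIT  vc=[]
4: 0x109 (blk 16, set 0) → L1-HIT  vc=[]
5: 0x3e3 (blk 62, set 6) → MISS  vc=[54]
6: 0x3eb (blk 62, set 6) → L1-HIT  vc=[54]
7: 0x3f0 (blk 63, set 7) → MISS  vc=[54]
8: 0x1c8 (blk 28, set 4) → MISS  vc=[54, 52]
9: 0xc4 (blk 12, set 4) → MISS  vc=[54, 52, 28]
10: 0x148 (blk 20, set 4) → MISS  vc=[54, 52, 28, 12]
11: 0xcc (blk 12, set 4) → VC-HIT  vc=[54, 52, 28, 20]
12: 0xfa (blk 15, set 7) → MISS  vc=[54, 52, 28, 20, 63]
13: 0x175 (blk 23, set 7) → MISS  vc=[52, 28, 20, 63, 15]
14: 0xfa (blk 15, set 7) → VC-HIT  vc=[52, 28, 20, 63, 23]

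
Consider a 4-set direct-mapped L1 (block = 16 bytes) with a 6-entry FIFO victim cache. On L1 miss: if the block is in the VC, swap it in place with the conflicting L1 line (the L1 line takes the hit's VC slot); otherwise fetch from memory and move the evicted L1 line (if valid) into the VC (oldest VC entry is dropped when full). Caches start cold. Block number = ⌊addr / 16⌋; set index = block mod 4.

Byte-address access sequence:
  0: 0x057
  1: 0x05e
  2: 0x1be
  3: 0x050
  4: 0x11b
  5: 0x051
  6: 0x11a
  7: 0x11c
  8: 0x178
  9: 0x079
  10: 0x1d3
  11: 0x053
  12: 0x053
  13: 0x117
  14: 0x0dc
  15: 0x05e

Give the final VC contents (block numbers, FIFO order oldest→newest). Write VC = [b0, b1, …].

VC = [29, 27, 23, 13, 17]

  [0] addr=0x57 blk=5 s=1: MISS | VC []
  [1] addr=0x5e blk=5 s=1: L1-HIT | VC []
  [2] addr=0x1be blk=27 s=3: MISS | VC []
  [3] addr=0x50 blk=5 s=1: L1-HIT | VC []
  [4] addr=0x11b blk=17 s=1: MISS | VC [5]
  [5] addr=0x51 blk=5 s=1: VC-HIT | VC [17]
  [6] addr=0x11a blk=17 s=1: VC-HIT | VC [5]
  [7] addr=0x11c blk=17 s=1: L1-HIT | VC [5]
  [8] addr=0x178 blk=23 s=3: MISS | VC [5, 27]
  [9] addr=0x79 blk=7 s=3: MISS | VC [5, 27, 23]
  [10] addr=0x1d3 blk=29 s=1: MISS | VC [5, 27, 23, 17]
  [11] addr=0x53 blk=5 s=1: VC-HIT | VC [29, 27, 23, 17]
  [12] addr=0x53 blk=5 s=1: L1-HIT | VC [29, 27, 23, 17]
  [13] addr=0x117 blk=17 s=1: VC-HIT | VC [29, 27, 23, 5]
  [14] addr=0xdc blk=13 s=1: MISS | VC [29, 27, 23, 5, 17]
  [15] addr=0x5e blk=5 s=1: VC-HIT | VC [29, 27, 23, 13, 17]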